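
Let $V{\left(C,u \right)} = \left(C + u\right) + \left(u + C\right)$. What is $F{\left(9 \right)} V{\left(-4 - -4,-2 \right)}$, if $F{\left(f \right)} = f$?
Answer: $-36$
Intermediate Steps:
$V{\left(C,u \right)} = 2 C + 2 u$ ($V{\left(C,u \right)} = \left(C + u\right) + \left(C + u\right) = 2 C + 2 u$)
$F{\left(9 \right)} V{\left(-4 - -4,-2 \right)} = 9 \left(2 \left(-4 - -4\right) + 2 \left(-2\right)\right) = 9 \left(2 \left(-4 + 4\right) - 4\right) = 9 \left(2 \cdot 0 - 4\right) = 9 \left(0 - 4\right) = 9 \left(-4\right) = -36$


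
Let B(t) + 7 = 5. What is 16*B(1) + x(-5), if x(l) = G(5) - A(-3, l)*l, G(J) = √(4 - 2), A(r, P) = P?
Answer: -57 + √2 ≈ -55.586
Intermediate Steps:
G(J) = √2
B(t) = -2 (B(t) = -7 + 5 = -2)
x(l) = √2 - l² (x(l) = √2 - l*l = √2 - l²)
16*B(1) + x(-5) = 16*(-2) + (√2 - 1*(-5)²) = -32 + (√2 - 1*25) = -32 + (√2 - 25) = -32 + (-25 + √2) = -57 + √2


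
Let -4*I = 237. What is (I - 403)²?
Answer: 3418801/16 ≈ 2.1368e+5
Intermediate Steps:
I = -237/4 (I = -¼*237 = -237/4 ≈ -59.250)
(I - 403)² = (-237/4 - 403)² = (-1849/4)² = 3418801/16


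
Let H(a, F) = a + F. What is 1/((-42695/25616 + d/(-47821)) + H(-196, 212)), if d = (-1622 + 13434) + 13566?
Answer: 1224982736/16907923333 ≈ 0.072450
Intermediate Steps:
d = 25378 (d = 11812 + 13566 = 25378)
H(a, F) = F + a
1/((-42695/25616 + d/(-47821)) + H(-196, 212)) = 1/((-42695/25616 + 25378/(-47821)) + (212 - 196)) = 1/((-42695*1/25616 + 25378*(-1/47821)) + 16) = 1/((-42695/25616 - 25378/47821) + 16) = 1/(-2691800443/1224982736 + 16) = 1/(16907923333/1224982736) = 1224982736/16907923333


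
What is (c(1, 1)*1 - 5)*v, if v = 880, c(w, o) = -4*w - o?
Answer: -8800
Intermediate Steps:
c(w, o) = -o - 4*w
(c(1, 1)*1 - 5)*v = ((-1*1 - 4*1)*1 - 5)*880 = ((-1 - 4)*1 - 5)*880 = (-5*1 - 5)*880 = (-5 - 5)*880 = -10*880 = -8800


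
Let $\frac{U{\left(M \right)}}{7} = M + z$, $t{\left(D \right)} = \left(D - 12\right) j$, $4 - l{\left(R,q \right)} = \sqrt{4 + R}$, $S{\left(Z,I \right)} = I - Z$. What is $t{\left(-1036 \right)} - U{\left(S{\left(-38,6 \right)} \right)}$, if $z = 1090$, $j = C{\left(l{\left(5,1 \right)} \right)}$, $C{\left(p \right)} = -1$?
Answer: $-6890$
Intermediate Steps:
$l{\left(R,q \right)} = 4 - \sqrt{4 + R}$
$j = -1$
$t{\left(D \right)} = 12 - D$ ($t{\left(D \right)} = \left(D - 12\right) \left(-1\right) = \left(-12 + D\right) \left(-1\right) = 12 - D$)
$U{\left(M \right)} = 7630 + 7 M$ ($U{\left(M \right)} = 7 \left(M + 1090\right) = 7 \left(1090 + M\right) = 7630 + 7 M$)
$t{\left(-1036 \right)} - U{\left(S{\left(-38,6 \right)} \right)} = \left(12 - -1036\right) - \left(7630 + 7 \left(6 - -38\right)\right) = \left(12 + 1036\right) - \left(7630 + 7 \left(6 + 38\right)\right) = 1048 - \left(7630 + 7 \cdot 44\right) = 1048 - \left(7630 + 308\right) = 1048 - 7938 = -6890$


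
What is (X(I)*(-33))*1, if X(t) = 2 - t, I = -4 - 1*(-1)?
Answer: -165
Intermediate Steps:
I = -3 (I = -4 + 1 = -3)
(X(I)*(-33))*1 = ((2 - 1*(-3))*(-33))*1 = ((2 + 3)*(-33))*1 = (5*(-33))*1 = -165*1 = -165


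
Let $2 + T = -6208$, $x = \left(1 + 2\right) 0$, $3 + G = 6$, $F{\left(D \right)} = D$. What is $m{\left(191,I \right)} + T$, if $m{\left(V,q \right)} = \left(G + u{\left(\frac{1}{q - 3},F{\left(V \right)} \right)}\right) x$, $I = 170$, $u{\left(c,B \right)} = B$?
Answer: $-6210$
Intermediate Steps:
$G = 3$ ($G = -3 + 6 = 3$)
$x = 0$ ($x = 3 \cdot 0 = 0$)
$T = -6210$ ($T = -2 - 6208 = -6210$)
$m{\left(V,q \right)} = 0$ ($m{\left(V,q \right)} = \left(3 + V\right) 0 = 0$)
$m{\left(191,I \right)} + T = 0 - 6210 = -6210$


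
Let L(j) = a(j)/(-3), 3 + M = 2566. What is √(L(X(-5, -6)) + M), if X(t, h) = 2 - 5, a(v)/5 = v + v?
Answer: √2573 ≈ 50.725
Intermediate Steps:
a(v) = 10*v (a(v) = 5*(v + v) = 5*(2*v) = 10*v)
M = 2563 (M = -3 + 2566 = 2563)
X(t, h) = -3
L(j) = -10*j/3 (L(j) = (10*j)/(-3) = (10*j)*(-⅓) = -10*j/3)
√(L(X(-5, -6)) + M) = √(-10/3*(-3) + 2563) = √(10 + 2563) = √2573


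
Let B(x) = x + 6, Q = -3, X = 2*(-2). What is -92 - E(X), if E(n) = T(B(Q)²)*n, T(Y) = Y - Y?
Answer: -92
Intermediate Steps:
X = -4
B(x) = 6 + x
T(Y) = 0
E(n) = 0 (E(n) = 0*n = 0)
-92 - E(X) = -92 - 1*0 = -92 + 0 = -92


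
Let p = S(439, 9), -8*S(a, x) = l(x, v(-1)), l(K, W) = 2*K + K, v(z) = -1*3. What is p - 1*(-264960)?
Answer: 2119653/8 ≈ 2.6496e+5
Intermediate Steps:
v(z) = -3
l(K, W) = 3*K
S(a, x) = -3*x/8
p = -27/8 (p = -3/8*9 = -27/8 ≈ -3.3750)
p - 1*(-264960) = -27/8 - 1*(-264960) = -27/8 + 264960 = 2119653/8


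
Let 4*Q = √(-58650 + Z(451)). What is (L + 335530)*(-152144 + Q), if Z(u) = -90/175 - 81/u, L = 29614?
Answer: -55554468736 + 91286*I*√14613771989355/15785 ≈ -5.5554e+10 + 2.2108e+7*I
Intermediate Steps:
Z(u) = -18/35 - 81/u (Z(u) = -90*1/175 - 81/u = -18/35 - 81/u)
Q = I*√14613771989355/63140 (Q = √(-58650 + (-18/35 - 81/451))/4 = √(-58650 - 10953/15785)/4 = √(-925801203/15785)/4 = (I*√14613771989355/15785)/4 = I*√14613771989355/63140 ≈ 60.545*I)
(L + 335530)*(-152144 + Q) = (29614 + 335530)*(-152144 + I*√14613771989355/63140) = 365144*(-152144 + I*√14613771989355/63140) = -55554468736 + 91286*I*√14613771989355/15785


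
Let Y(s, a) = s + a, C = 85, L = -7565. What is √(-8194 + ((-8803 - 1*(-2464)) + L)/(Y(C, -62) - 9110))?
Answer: I*√676481478738/9087 ≈ 90.512*I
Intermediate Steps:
Y(s, a) = a + s
√(-8194 + ((-8803 - 1*(-2464)) + L)/(Y(C, -62) - 9110)) = √(-8194 + ((-8803 - 1*(-2464)) - 7565)/((-62 + 85) - 9110)) = √(-8194 + ((-8803 + 2464) - 7565)/(23 - 9110)) = √(-8194 + (-6339 - 7565)/(-9087)) = √(-8194 - 13904*(-1/9087)) = √(-8194 + 13904/9087) = √(-74444974/9087) = I*√676481478738/9087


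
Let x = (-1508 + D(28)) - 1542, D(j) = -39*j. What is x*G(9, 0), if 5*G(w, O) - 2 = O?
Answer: -8284/5 ≈ -1656.8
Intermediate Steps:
G(w, O) = 2/5 + O/5
x = -4142 (x = (-1508 - 39*28) - 1542 = (-1508 - 1092) - 1542 = -2600 - 1542 = -4142)
x*G(9, 0) = -4142*(2/5 + (1/5)*0) = -4142*(2/5 + 0) = -4142*2/5 = -8284/5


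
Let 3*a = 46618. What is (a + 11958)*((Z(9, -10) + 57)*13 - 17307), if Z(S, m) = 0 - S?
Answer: -458738012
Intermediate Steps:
a = 46618/3 (a = (1/3)*46618 = 46618/3 ≈ 15539.)
Z(S, m) = -S
(a + 11958)*((Z(9, -10) + 57)*13 - 17307) = (46618/3 + 11958)*((-1*9 + 57)*13 - 17307) = 82492*((-9 + 57)*13 - 17307)/3 = 82492*(48*13 - 17307)/3 = 82492*(624 - 17307)/3 = (82492/3)*(-16683) = -458738012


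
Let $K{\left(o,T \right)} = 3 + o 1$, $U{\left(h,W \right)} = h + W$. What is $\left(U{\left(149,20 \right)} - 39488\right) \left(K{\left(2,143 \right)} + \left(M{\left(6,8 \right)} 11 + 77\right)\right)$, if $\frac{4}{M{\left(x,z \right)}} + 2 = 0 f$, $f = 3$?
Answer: $-2359140$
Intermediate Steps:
$U{\left(h,W \right)} = W + h$
$M{\left(x,z \right)} = -2$ ($M{\left(x,z \right)} = \frac{4}{-2 + 0 \cdot 3} = \frac{4}{-2 + 0} = \frac{4}{-2} = 4 \left(- \frac{1}{2}\right) = -2$)
$K{\left(o,T \right)} = 3 + o$
$\left(U{\left(149,20 \right)} - 39488\right) \left(K{\left(2,143 \right)} + \left(M{\left(6,8 \right)} 11 + 77\right)\right) = \left(\left(20 + 149\right) - 39488\right) \left(\left(3 + 2\right) + \left(\left(-2\right) 11 + 77\right)\right) = \left(169 - 39488\right) \left(5 + \left(-22 + 77\right)\right) = - 39319 \left(5 + 55\right) = \left(-39319\right) 60 = -2359140$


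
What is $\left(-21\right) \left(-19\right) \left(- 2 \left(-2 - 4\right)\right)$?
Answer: $4788$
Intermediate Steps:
$\left(-21\right) \left(-19\right) \left(- 2 \left(-2 - 4\right)\right) = 399 \left(\left(-2\right) \left(-6\right)\right) = 399 \cdot 12 = 4788$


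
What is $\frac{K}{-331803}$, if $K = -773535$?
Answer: $\frac{257845}{110601} \approx 2.3313$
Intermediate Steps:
$\frac{K}{-331803} = - \frac{773535}{-331803} = \left(-773535\right) \left(- \frac{1}{331803}\right) = \frac{257845}{110601}$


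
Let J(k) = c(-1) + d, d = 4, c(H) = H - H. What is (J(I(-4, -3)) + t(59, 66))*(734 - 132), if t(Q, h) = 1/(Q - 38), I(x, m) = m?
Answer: 7310/3 ≈ 2436.7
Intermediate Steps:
c(H) = 0
t(Q, h) = 1/(-38 + Q)
J(k) = 4 (J(k) = 0 + 4 = 4)
(J(I(-4, -3)) + t(59, 66))*(734 - 132) = (4 + 1/(-38 + 59))*(734 - 132) = (4 + 1/21)*602 = (85/21)*602 = 7310/3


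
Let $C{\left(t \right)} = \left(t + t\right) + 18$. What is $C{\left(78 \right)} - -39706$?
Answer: $39880$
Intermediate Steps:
$C{\left(t \right)} = 18 + 2 t$ ($C{\left(t \right)} = 2 t + 18 = 18 + 2 t$)
$C{\left(78 \right)} - -39706 = \left(18 + 2 \cdot 78\right) - -39706 = \left(18 + 156\right) + 39706 = 174 + 39706 = 39880$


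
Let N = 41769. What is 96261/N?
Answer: 32087/13923 ≈ 2.3046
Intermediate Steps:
96261/N = 96261/41769 = 96261*(1/41769) = 32087/13923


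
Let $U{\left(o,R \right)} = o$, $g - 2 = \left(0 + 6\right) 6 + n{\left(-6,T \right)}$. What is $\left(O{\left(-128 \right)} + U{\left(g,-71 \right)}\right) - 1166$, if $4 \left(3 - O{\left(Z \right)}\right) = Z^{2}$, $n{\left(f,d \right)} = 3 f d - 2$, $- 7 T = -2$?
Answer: $- \frac{36597}{7} \approx -5228.1$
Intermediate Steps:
$T = \frac{2}{7}$ ($T = \left(- \frac{1}{7}\right) \left(-2\right) = \frac{2}{7} \approx 0.28571$)
$n{\left(f,d \right)} = -2 + 3 d f$ ($n{\left(f,d \right)} = 3 d f - 2 = -2 + 3 d f$)
$g = \frac{216}{7}$ ($g = 2 + \left(\left(0 + 6\right) 6 + \left(-2 + 3 \cdot \frac{2}{7} \left(-6\right)\right)\right) = 2 + \left(6 \cdot 6 - \frac{50}{7}\right) = 2 + \left(36 - \frac{50}{7}\right) = 2 + \frac{202}{7} = \frac{216}{7} \approx 30.857$)
$O{\left(Z \right)} = 3 - \frac{Z^{2}}{4}$
$\left(O{\left(-128 \right)} + U{\left(g,-71 \right)}\right) - 1166 = \left(\left(3 - \frac{\left(-128\right)^{2}}{4}\right) + \frac{216}{7}\right) - 1166 = \left(\left(3 - 4096\right) + \frac{216}{7}\right) - 1166 = \left(-4093 + \frac{216}{7}\right) - 1166 = - \frac{28435}{7} - 1166 = - \frac{36597}{7}$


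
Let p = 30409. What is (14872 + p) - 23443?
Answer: 21838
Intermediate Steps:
(14872 + p) - 23443 = (14872 + 30409) - 23443 = 45281 - 23443 = 21838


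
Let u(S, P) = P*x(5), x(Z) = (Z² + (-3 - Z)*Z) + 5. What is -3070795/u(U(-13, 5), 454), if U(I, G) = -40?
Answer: 614159/908 ≈ 676.39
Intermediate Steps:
x(Z) = 5 + Z² + Z*(-3 - Z) (x(Z) = (Z² + Z*(-3 - Z)) + 5 = 5 + Z² + Z*(-3 - Z))
u(S, P) = -10*P (u(S, P) = P*(5 - 3*5) = P*(5 - 15) = P*(-10) = -10*P)
-3070795/u(U(-13, 5), 454) = -3070795/((-10*454)) = -3070795/(-4540) = -3070795*(-1/4540) = 614159/908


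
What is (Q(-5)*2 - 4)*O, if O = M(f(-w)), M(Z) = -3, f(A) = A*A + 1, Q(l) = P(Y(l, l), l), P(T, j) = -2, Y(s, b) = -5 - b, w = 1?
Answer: 24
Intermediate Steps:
Q(l) = -2
f(A) = 1 + A**2 (f(A) = A**2 + 1 = 1 + A**2)
O = -3
(Q(-5)*2 - 4)*O = (-2*2 - 4)*(-3) = (-4 - 4)*(-3) = -8*(-3) = 24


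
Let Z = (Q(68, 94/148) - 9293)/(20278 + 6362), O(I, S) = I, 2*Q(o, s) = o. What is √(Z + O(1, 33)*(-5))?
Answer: I*√26354915/2220 ≈ 2.3125*I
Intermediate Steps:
Q(o, s) = o/2
Z = -9259/26640 (Z = ((½)*68 - 9293)/(20278 + 6362) = (34 - 9293)/26640 = -9259*1/26640 = -9259/26640 ≈ -0.34756)
√(Z + O(1, 33)*(-5)) = √(-9259/26640 + 1*(-5)) = √(-9259/26640 - 5) = √(-142459/26640) = I*√26354915/2220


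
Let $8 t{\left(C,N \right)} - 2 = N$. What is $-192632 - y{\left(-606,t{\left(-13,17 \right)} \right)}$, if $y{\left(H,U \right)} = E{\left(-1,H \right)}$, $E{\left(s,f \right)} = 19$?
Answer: $-192651$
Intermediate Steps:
$t{\left(C,N \right)} = \frac{1}{4} + \frac{N}{8}$
$y{\left(H,U \right)} = 19$
$-192632 - y{\left(-606,t{\left(-13,17 \right)} \right)} = -192632 - 19 = -192651$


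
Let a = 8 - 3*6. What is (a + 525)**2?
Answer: 265225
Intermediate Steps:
a = -10 (a = 8 - 18 = -10)
(a + 525)**2 = (-10 + 525)**2 = 515**2 = 265225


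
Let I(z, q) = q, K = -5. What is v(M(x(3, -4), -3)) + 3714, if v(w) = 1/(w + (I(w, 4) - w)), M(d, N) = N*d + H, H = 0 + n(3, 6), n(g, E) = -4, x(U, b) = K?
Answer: 14857/4 ≈ 3714.3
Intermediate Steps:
x(U, b) = -5
H = -4 (H = 0 - 4 = -4)
M(d, N) = -4 + N*d (M(d, N) = N*d - 4 = -4 + N*d)
v(w) = ¼ (v(w) = 1/(w + (4 - w)) = 1/4 = ¼)
v(M(x(3, -4), -3)) + 3714 = ¼ + 3714 = 14857/4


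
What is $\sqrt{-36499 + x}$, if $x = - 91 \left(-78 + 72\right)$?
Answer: $i \sqrt{35953} \approx 189.61 i$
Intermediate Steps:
$x = 546$ ($x = \left(-91\right) \left(-6\right) = 546$)
$\sqrt{-36499 + x} = \sqrt{-36499 + 546} = \sqrt{-35953} = i \sqrt{35953}$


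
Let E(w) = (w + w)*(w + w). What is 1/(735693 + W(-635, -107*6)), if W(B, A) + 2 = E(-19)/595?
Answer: 595/437737589 ≈ 1.3593e-6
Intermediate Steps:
E(w) = 4*w² (E(w) = (2*w)*(2*w) = 4*w²)
W(B, A) = 254/595 (W(B, A) = -2 + (4*(-19)²)/595 = -2 + (4*361)*(1/595) = -2 + 1444*(1/595) = -2 + 1444/595 = 254/595)
1/(735693 + W(-635, -107*6)) = 1/(735693 + 254/595) = 1/(437737589/595) = 595/437737589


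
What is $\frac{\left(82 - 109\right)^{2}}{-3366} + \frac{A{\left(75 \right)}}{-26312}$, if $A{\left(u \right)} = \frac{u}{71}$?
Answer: $- \frac{6879471}{31758584} \approx -0.21662$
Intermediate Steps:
$A{\left(u \right)} = \frac{u}{71}$ ($A{\left(u \right)} = u \frac{1}{71} = \frac{u}{71}$)
$\frac{\left(82 - 109\right)^{2}}{-3366} + \frac{A{\left(75 \right)}}{-26312} = \frac{\left(82 - 109\right)^{2}}{-3366} + \frac{\frac{1}{71} \cdot 75}{-26312} = \left(-27\right)^{2} \left(- \frac{1}{3366}\right) + \frac{75}{71} \left(- \frac{1}{26312}\right) = 729 \left(- \frac{1}{3366}\right) - \frac{75}{1868152} = - \frac{81}{374} - \frac{75}{1868152} = - \frac{6879471}{31758584}$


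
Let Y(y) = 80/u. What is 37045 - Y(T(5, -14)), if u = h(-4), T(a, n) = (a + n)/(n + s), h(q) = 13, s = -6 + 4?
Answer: 481505/13 ≈ 37039.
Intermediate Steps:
s = -2
T(a, n) = (a + n)/(-2 + n) (T(a, n) = (a + n)/(n - 2) = (a + n)/(-2 + n))
u = 13
Y(y) = 80/13
37045 - Y(T(5, -14)) = 37045 - 1*80/13 = 37045 - 80/13 = 481505/13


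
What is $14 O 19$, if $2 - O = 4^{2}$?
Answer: $-3724$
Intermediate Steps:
$O = -14$ ($O = 2 - 4^{2} = 2 - 16 = -14$)
$14 O 19 = 14 \left(-14\right) 19 = \left(-196\right) 19 = -3724$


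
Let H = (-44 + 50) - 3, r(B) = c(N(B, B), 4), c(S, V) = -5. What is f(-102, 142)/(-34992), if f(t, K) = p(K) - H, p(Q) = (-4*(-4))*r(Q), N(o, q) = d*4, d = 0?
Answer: 83/34992 ≈ 0.0023720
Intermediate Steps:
N(o, q) = 0 (N(o, q) = 0*4 = 0)
r(B) = -5
p(Q) = -80 (p(Q) = -4*(-4)*(-5) = 16*(-5) = -80)
H = 3 (H = 6 - 3 = 3)
f(t, K) = -83 (f(t, K) = -80 - 1*3 = -80 - 3 = -83)
f(-102, 142)/(-34992) = -83/(-34992) = -83*(-1/34992) = 83/34992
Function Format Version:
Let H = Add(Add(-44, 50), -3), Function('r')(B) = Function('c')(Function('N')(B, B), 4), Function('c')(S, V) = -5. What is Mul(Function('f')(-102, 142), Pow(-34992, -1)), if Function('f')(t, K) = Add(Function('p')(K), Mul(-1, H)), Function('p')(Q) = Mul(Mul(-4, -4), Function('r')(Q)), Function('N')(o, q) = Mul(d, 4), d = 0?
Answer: Rational(83, 34992) ≈ 0.0023720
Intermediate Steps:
Function('N')(o, q) = 0 (Function('N')(o, q) = Mul(0, 4) = 0)
Function('r')(B) = -5
Function('p')(Q) = -80 (Function('p')(Q) = Mul(Mul(-4, -4), -5) = Mul(16, -5) = -80)
H = 3 (H = Add(6, -3) = 3)
Function('f')(t, K) = -83 (Function('f')(t, K) = Add(-80, Mul(-1, 3)) = Add(-80, -3) = -83)
Mul(Function('f')(-102, 142), Pow(-34992, -1)) = Mul(-83, Pow(-34992, -1)) = Mul(-83, Rational(-1, 34992)) = Rational(83, 34992)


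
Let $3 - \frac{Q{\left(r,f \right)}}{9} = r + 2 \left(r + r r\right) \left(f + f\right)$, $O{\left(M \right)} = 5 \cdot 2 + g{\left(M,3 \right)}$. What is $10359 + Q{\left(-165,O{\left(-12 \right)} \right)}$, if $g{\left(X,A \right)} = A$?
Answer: $-12652209$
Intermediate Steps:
$O{\left(M \right)} = 13$ ($O{\left(M \right)} = 5 \cdot 2 + 3 = 10 + 3 = 13$)
$Q{\left(r,f \right)} = 27 - 9 r - 36 f \left(r + r^{2}\right)$ ($Q{\left(r,f \right)} = 27 - 9 \left(r + 2 \left(r + r r\right) \left(f + f\right)\right) = 27 - 9 \left(r + 2 \left(r + r^{2}\right) 2 f\right) = 27 - 9 \left(r + 2 \cdot 2 f \left(r + r^{2}\right)\right) = 27 - 9 \left(r + 4 f \left(r + r^{2}\right)\right) = 27 - \left(9 r + 36 f \left(r + r^{2}\right)\right) = 27 - 9 r - 36 f \left(r + r^{2}\right)$)
$10359 + Q{\left(-165,O{\left(-12 \right)} \right)} = 10359 - \left(-1512 - 77220 + 12741300\right) = 10359 + \left(27 + 1485 + 77220 - 468 \cdot 27225\right) = 10359 + \left(27 + 1485 + 77220 - 12741300\right) = 10359 - 12662568 = -12652209$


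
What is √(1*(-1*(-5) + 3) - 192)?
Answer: 2*I*√46 ≈ 13.565*I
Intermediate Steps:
√(1*(-1*(-5) + 3) - 192) = √(1*(5 + 3) - 192) = √(1*8 - 192) = √(8 - 192) = √(-184) = 2*I*√46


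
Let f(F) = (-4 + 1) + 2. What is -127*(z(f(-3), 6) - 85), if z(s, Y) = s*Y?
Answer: 11557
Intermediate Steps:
f(F) = -1 (f(F) = -3 + 2 = -1)
z(s, Y) = Y*s
-127*(z(f(-3), 6) - 85) = -127*(6*(-1) - 85) = -127*(-6 - 85) = -127*(-91) = 11557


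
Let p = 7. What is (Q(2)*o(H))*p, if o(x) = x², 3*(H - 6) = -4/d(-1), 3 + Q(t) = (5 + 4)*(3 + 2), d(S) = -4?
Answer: 35378/3 ≈ 11793.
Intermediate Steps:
Q(t) = 42 (Q(t) = -3 + (5 + 4)*(3 + 2) = -3 + 9*5 = -3 + 45 = 42)
H = 19/3 (H = 6 + (-4/(-4))/3 = 6 + (-4*(-¼))/3 = 6 + (⅓)*1 = 6 + ⅓ = 19/3 ≈ 6.3333)
(Q(2)*o(H))*p = (42*(19/3)²)*7 = (42*(361/9))*7 = (5054/3)*7 = 35378/3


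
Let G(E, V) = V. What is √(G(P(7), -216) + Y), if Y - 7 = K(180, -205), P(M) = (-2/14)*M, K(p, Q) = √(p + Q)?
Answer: √(-209 + 5*I) ≈ 0.1729 + 14.458*I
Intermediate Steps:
K(p, Q) = √(Q + p)
P(M) = -M/7 (P(M) = (-2*1/14)*M = -M/7)
Y = 7 + 5*I (Y = 7 + √(-205 + 180) = 7 + √(-25) = 7 + 5*I ≈ 7.0 + 5.0*I)
√(G(P(7), -216) + Y) = √(-216 + (7 + 5*I)) = √(-209 + 5*I)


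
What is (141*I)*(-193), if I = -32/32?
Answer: 27213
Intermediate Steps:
I = -1 (I = -32*1/32 = -1)
(141*I)*(-193) = (141*(-1))*(-193) = -141*(-193) = 27213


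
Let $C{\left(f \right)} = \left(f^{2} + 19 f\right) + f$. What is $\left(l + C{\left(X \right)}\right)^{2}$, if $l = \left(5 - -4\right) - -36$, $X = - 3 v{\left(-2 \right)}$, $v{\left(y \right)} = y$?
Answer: $40401$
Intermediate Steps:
$X = 6$ ($X = \left(-3\right) \left(-2\right) = 6$)
$C{\left(f \right)} = f^{2} + 20 f$
$l = 45$ ($l = \left(5 + 4\right) + 36 = 9 + 36 = 45$)
$\left(l + C{\left(X \right)}\right)^{2} = \left(45 + 6 \left(20 + 6\right)\right)^{2} = \left(45 + 6 \cdot 26\right)^{2} = \left(45 + 156\right)^{2} = 201^{2} = 40401$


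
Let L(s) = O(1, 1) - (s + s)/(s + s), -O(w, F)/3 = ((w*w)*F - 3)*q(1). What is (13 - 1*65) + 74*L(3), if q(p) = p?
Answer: 318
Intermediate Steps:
O(w, F) = 9 - 3*F*w² (O(w, F) = -3*((w*w)*F - 3) = -3*(w²*F - 3) = -3*(F*w² - 3) = -3*(-3 + F*w²) = 9 - 3*F*w²)
L(s) = 5 (L(s) = (9 - 3*1*1²) - (s + s)/(s + s) = (9 - 3*1*1) - 2*s/(2*s) = (9 - 3) - 2*s*1/(2*s) = 6 - 1*1 = 6 - 1 = 5)
(13 - 1*65) + 74*L(3) = (13 - 1*65) + 74*5 = (13 - 65) + 370 = -52 + 370 = 318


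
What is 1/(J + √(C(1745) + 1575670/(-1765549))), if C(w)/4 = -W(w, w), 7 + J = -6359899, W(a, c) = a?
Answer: -114578833453/728710610476501823 - 3*I*√49343722351410/10201948546671025522 ≈ -1.5724e-7 - 2.0656e-12*I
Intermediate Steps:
J = -6359906 (J = -7 - 6359899 = -6359906)
C(w) = -4*w (C(w) = 4*(-w) = -4*w)
1/(J + √(C(1745) + 1575670/(-1765549))) = 1/(-6359906 + √(-4*1745 + 1575670/(-1765549))) = 1/(-6359906 + √(-6980 + 1575670*(-1/1765549))) = 1/(-6359906 + √(-6980 - 1575670/1765549)) = 1/(-6359906 + √(-12325107690/1765549)) = 1/(-6359906 + 21*I*√49343722351410/1765549)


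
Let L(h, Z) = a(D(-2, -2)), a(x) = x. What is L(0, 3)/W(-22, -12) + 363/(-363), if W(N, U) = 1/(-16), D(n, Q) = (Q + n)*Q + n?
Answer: -97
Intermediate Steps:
D(n, Q) = n + Q*(Q + n) (D(n, Q) = Q*(Q + n) + n = n + Q*(Q + n))
W(N, U) = -1/16
L(h, Z) = 6 (L(h, Z) = -2 + (-2)**2 - 2*(-2) = -2 + 4 + 4 = 6)
L(0, 3)/W(-22, -12) + 363/(-363) = 6/(-1/16) + 363/(-363) = 6*(-16) + 363*(-1/363) = -96 - 1 = -97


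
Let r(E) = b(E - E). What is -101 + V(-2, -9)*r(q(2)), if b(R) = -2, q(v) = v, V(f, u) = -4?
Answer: -93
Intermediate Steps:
r(E) = -2
-101 + V(-2, -9)*r(q(2)) = -101 - 4*(-2) = -101 + 8 = -93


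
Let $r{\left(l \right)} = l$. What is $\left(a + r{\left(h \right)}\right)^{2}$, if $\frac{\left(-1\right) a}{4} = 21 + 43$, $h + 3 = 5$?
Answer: $64516$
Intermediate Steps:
$h = 2$ ($h = -3 + 5 = 2$)
$a = -256$ ($a = - 4 \left(21 + 43\right) = \left(-4\right) 64 = -256$)
$\left(a + r{\left(h \right)}\right)^{2} = \left(-256 + 2\right)^{2} = \left(-254\right)^{2} = 64516$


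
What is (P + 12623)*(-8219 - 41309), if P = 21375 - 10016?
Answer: -1187780496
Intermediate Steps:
P = 11359
(P + 12623)*(-8219 - 41309) = (11359 + 12623)*(-8219 - 41309) = 23982*(-49528) = -1187780496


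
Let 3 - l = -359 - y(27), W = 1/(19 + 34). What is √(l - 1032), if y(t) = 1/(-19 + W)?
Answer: 3*I*√75346382/1006 ≈ 25.885*I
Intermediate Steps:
W = 1/53 ≈ 0.018868
y(t) = -53/1006 (y(t) = 1/(-19 + 1/53) = 1/(-1006/53) = -53/1006)
l = 364119/1006 (l = 3 - (-359 - 1*(-53/1006)) = 3 - (-359 + 53/1006) = 3 - 1*(-361101/1006) = 3 + 361101/1006 = 364119/1006 ≈ 361.95)
√(l - 1032) = √(364119/1006 - 1032) = √(-674073/1006) = 3*I*√75346382/1006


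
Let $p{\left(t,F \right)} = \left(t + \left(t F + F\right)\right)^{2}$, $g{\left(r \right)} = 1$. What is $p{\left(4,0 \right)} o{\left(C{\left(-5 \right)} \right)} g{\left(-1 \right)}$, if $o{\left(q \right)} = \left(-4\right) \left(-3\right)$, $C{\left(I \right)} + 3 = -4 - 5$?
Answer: $192$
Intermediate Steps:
$C{\left(I \right)} = -12$ ($C{\left(I \right)} = -3 - 9 = -12$)
$o{\left(q \right)} = 12$
$p{\left(t,F \right)} = \left(F + t + F t\right)^{2}$ ($p{\left(t,F \right)} = \left(t + \left(F t + F\right)\right)^{2} = \left(t + \left(F + F t\right)\right)^{2} = \left(F + t + F t\right)^{2}$)
$p{\left(4,0 \right)} o{\left(C{\left(-5 \right)} \right)} g{\left(-1 \right)} = \left(0 + 4 + 0 \cdot 4\right)^{2} \cdot 12 \cdot 1 = \left(0 + 4 + 0\right)^{2} \cdot 12 \cdot 1 = 4^{2} \cdot 12 \cdot 1 = 16 \cdot 12 \cdot 1 = 192 \cdot 1 = 192$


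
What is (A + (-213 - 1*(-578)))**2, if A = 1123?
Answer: 2214144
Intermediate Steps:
(A + (-213 - 1*(-578)))**2 = (1123 + (-213 - 1*(-578)))**2 = (1123 + (-213 + 578))**2 = (1123 + 365)**2 = 1488**2 = 2214144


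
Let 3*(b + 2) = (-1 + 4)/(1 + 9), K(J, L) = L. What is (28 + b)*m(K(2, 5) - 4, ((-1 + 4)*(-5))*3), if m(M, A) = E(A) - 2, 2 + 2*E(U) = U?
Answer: -13311/20 ≈ -665.55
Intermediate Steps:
E(U) = -1 + U/2
b = -19/10 (b = -2 + ((-1 + 4)/(1 + 9))/3 = -2 + (3/10)/3 = -2 + (3*(1/10))/3 = -2 + (1/3)*(3/10) = -2 + 1/10 = -19/10 ≈ -1.9000)
m(M, A) = -3 + A/2 (m(M, A) = (-1 + A/2) - 2 = -3 + A/2)
(28 + b)*m(K(2, 5) - 4, ((-1 + 4)*(-5))*3) = (28 - 19/10)*(-3 + (((-1 + 4)*(-5))*3)/2) = 261*(-3 + ((3*(-5))*3)/2)/10 = 261*(-3 + (-15*3)/2)/10 = 261*(-3 + (1/2)*(-45))/10 = 261*(-3 - 45/2)/10 = (261/10)*(-51/2) = -13311/20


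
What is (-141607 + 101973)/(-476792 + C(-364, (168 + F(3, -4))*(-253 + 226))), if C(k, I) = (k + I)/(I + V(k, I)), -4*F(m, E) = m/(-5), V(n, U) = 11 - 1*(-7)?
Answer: 3584538594/43121447191 ≈ 0.083127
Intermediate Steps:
V(n, U) = 18 (V(n, U) = 11 + 7 = 18)
F(m, E) = m/20 (F(m, E) = -m/(4*(-5)) = -m*(-1)/(4*5) = -(-1)*m/20 = m/20)
C(k, I) = (I + k)/(18 + I) (C(k, I) = (k + I)/(I + 18) = (I + k)/(18 + I))
(-141607 + 101973)/(-476792 + C(-364, (168 + F(3, -4))*(-253 + 226))) = (-141607 + 101973)/(-476792 + ((168 + (1/20)*3)*(-253 + 226) - 364)/(18 + (168 + (1/20)*3)*(-253 + 226))) = -39634/(-476792 + ((168 + 3/20)*(-27) - 364)/(18 + (168 + 3/20)*(-27))) = -39634/(-476792 + ((3363/20)*(-27) - 364)/(18 + (3363/20)*(-27))) = -39634/(-476792 + (-90801/20 - 364)/(18 - 90801/20)) = -39634/(-476792 - 98081/20/(-90441/20)) = -39634/(-476792 - 20/90441*(-98081/20)) = -39634/(-476792 + 98081/90441) = -39634/(-43121447191/90441) = -39634*(-90441/43121447191) = 3584538594/43121447191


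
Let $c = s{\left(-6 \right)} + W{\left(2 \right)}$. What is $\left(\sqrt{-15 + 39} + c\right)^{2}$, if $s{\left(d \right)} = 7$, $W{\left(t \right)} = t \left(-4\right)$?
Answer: $25 - 4 \sqrt{6} \approx 15.202$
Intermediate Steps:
$W{\left(t \right)} = - 4 t$
$c = -1$ ($c = 7 - 8 = -1$)
$\left(\sqrt{-15 + 39} + c\right)^{2} = \left(\sqrt{-15 + 39} - 1\right)^{2} = \left(\sqrt{24} - 1\right)^{2} = \left(2 \sqrt{6} - 1\right)^{2} = \left(-1 + 2 \sqrt{6}\right)^{2}$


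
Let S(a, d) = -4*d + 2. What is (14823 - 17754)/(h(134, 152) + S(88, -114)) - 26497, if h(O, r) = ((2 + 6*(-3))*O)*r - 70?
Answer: -2874923523/108500 ≈ -26497.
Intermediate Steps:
h(O, r) = -70 - 16*O*r (h(O, r) = ((2 - 18)*O)*r - 70 = (-16*O)*r - 70 = -16*O*r - 70 = -70 - 16*O*r)
S(a, d) = 2 - 4*d
(14823 - 17754)/(h(134, 152) + S(88, -114)) - 26497 = (14823 - 17754)/((-70 - 16*134*152) + (2 - 4*(-114))) - 26497 = -2931/((-70 - 325888) + (2 + 456)) - 26497 = -2931/(-325958 + 458) - 26497 = -2931/(-325500) - 26497 = -2931*(-1/325500) - 26497 = 977/108500 - 26497 = -2874923523/108500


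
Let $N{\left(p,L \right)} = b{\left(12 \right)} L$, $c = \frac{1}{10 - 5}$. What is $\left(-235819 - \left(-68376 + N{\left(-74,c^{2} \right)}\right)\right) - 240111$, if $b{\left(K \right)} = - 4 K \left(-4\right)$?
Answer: $- \frac{10189042}{25} \approx -4.0756 \cdot 10^{5}$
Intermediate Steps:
$c = \frac{1}{5} \approx 0.2$
$b{\left(K \right)} = 16 K$ ($b{\left(K \right)} = - 4 \left(- 4 K\right) = 16 K$)
$N{\left(p,L \right)} = 192 L$ ($N{\left(p,L \right)} = 16 \cdot 12 L = 192 L$)
$\left(-235819 - \left(-68376 + N{\left(-74,c^{2} \right)}\right)\right) - 240111 = \left(-235819 + \left(68376 - \frac{192}{25}\right)\right) - 240111 = \left(-235819 + \frac{1709208}{25}\right) - 240111 = - \frac{4186267}{25} - 240111 = - \frac{10189042}{25}$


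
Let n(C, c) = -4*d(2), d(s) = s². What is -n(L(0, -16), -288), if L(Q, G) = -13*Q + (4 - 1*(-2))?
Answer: 16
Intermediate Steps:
L(Q, G) = 6 - 13*Q (L(Q, G) = -13*Q + (4 + 2) = -13*Q + 6 = 6 - 13*Q)
n(C, c) = -16 (n(C, c) = -4*2² = -4*4 = -16)
-n(L(0, -16), -288) = -1*(-16) = 16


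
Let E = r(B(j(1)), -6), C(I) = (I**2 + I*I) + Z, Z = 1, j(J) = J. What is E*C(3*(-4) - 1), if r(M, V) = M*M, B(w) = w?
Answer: 339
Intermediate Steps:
r(M, V) = M**2
C(I) = 1 + 2*I**2 (C(I) = (I**2 + I*I) + 1 = (I**2 + I**2) + 1 = 2*I**2 + 1 = 1 + 2*I**2)
E = 1 (E = 1**2 = 1)
E*C(3*(-4) - 1) = 1*(1 + 2*(3*(-4) - 1)**2) = 1*(1 + 2*(-12 - 1)**2) = 1*(1 + 2*(-13)**2) = 1*(1 + 2*169) = 1*(1 + 338) = 1*339 = 339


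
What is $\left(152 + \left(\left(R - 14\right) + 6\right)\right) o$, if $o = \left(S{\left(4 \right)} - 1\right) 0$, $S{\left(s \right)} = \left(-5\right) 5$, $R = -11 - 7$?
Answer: $0$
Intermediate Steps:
$R = -18$ ($R = -11 - 7 = -18$)
$S{\left(s \right)} = -25$
$o = 0$ ($o = \left(-25 - 1\right) 0 = \left(-26\right) 0 = 0$)
$\left(152 + \left(\left(R - 14\right) + 6\right)\right) o = \left(152 + \left(\left(-18 - 14\right) + 6\right)\right) 0 = \left(152 + \left(-32 + 6\right)\right) 0 = \left(152 - 26\right) 0 = 126 \cdot 0 = 0$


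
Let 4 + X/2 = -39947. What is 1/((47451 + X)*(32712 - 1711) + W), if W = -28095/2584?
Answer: -2584/2599538785479 ≈ -9.9402e-10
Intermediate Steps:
X = -79902 (X = -8 + 2*(-39947) = -8 - 79894 = -79902)
W = -28095/2584 (W = -28095*1/2584 = -28095/2584 ≈ -10.873)
1/((47451 + X)*(32712 - 1711) + W) = 1/((47451 - 79902)*(32712 - 1711) - 28095/2584) = 1/(-32451*31001 - 28095/2584) = 1/(-1006013451 - 28095/2584) = 1/(-2599538785479/2584) = -2584/2599538785479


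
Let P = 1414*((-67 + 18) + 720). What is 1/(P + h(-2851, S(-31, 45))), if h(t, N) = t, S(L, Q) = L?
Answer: 1/945943 ≈ 1.0571e-6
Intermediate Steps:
P = 948794 (P = 1414*(-49 + 720) = 1414*671 = 948794)
1/(P + h(-2851, S(-31, 45))) = 1/(948794 - 2851) = 1/945943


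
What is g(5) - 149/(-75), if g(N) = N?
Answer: 524/75 ≈ 6.9867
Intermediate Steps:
g(5) - 149/(-75) = 5 - 149/(-75) = 5 - 149*(-1)/75 = 5 - 1*(-149/75) = 5 + 149/75 = 524/75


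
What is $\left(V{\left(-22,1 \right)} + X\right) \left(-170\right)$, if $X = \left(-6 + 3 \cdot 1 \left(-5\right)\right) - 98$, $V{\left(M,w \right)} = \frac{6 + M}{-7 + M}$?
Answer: $\frac{583950}{29} \approx 20136.0$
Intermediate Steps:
$V{\left(M,w \right)} = \frac{6 + M}{-7 + M}$
$X = -119$ ($X = \left(-6 + 3 \left(-5\right)\right) - 98 = \left(-6 - 15\right) - 98 = -21 - 98 = -119$)
$\left(V{\left(-22,1 \right)} + X\right) \left(-170\right) = \left(\frac{6 - 22}{-7 - 22} - 119\right) \left(-170\right) = \left(\frac{1}{-29} \left(-16\right) - 119\right) \left(-170\right) = \left(\left(- \frac{1}{29}\right) \left(-16\right) - 119\right) \left(-170\right) = \left(\frac{16}{29} - 119\right) \left(-170\right) = \left(- \frac{3435}{29}\right) \left(-170\right) = \frac{583950}{29}$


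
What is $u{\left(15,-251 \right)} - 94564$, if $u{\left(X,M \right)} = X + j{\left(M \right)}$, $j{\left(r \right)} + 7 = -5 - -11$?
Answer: $-94550$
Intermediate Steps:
$j{\left(r \right)} = -1$ ($j{\left(r \right)} = -7 - -6 = -7 + \left(-5 + 11\right) = -7 + 6 = -1$)
$u{\left(X,M \right)} = -1 + X$ ($u{\left(X,M \right)} = X - 1 = -1 + X$)
$u{\left(15,-251 \right)} - 94564 = \left(-1 + 15\right) - 94564 = 14 - 94564 = -94550$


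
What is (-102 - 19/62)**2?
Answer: 40233649/3844 ≈ 10467.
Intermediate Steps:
(-102 - 19/62)**2 = (-6343/62)**2 = 40233649/3844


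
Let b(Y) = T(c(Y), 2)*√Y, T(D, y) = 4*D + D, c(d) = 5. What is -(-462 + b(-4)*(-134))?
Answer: 462 + 6700*I ≈ 462.0 + 6700.0*I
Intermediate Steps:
T(D, y) = 5*D
b(Y) = 25*√Y (b(Y) = (5*5)*√Y = 25*√Y)
-(-462 + b(-4)*(-134)) = -(-462 + (25*√(-4))*(-134)) = -(-462 + (25*(2*I))*(-134)) = -(-462 + (50*I)*(-134)) = -(-462 - 6700*I) = 462 + 6700*I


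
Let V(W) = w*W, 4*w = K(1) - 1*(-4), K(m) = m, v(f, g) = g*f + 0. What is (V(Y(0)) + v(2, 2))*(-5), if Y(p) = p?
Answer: -20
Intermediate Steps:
v(f, g) = f*g (v(f, g) = f*g + 0 = f*g)
w = 5/4 (w = (1 - 1*(-4))/4 = (1 + 4)/4 = (¼)*5 = 5/4 ≈ 1.2500)
V(W) = 5*W/4
(V(Y(0)) + v(2, 2))*(-5) = ((5/4)*0 + 2*2)*(-5) = (0 + 4)*(-5) = 4*(-5) = -20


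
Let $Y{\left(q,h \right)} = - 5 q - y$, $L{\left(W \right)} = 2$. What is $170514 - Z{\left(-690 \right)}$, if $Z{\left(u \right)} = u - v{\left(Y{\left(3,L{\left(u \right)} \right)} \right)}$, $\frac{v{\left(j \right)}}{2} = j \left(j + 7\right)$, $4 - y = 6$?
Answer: $171360$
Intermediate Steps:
$y = -2$ ($y = 4 - 6 = -2$)
$Y{\left(q,h \right)} = 2 - 5 q$ ($Y{\left(q,h \right)} = - 5 q - -2 = - 5 q + 2 = 2 - 5 q$)
$v{\left(j \right)} = 2 j \left(7 + j\right)$ ($v{\left(j \right)} = 2 j \left(j + 7\right) = 2 j \left(7 + j\right)$)
$Z{\left(u \right)} = -156 + u$ ($Z{\left(u \right)} = u - 2 \left(2 - 15\right) \left(7 + \left(2 - 15\right)\right) = u - 2 \left(-13\right) \left(7 - 13\right) = u - 2 \left(-13\right) \left(-6\right) = u - 156 = -156 + u$)
$170514 - Z{\left(-690 \right)} = 170514 - \left(-156 - 690\right) = 170514 - -846 = 170514 + 846 = 171360$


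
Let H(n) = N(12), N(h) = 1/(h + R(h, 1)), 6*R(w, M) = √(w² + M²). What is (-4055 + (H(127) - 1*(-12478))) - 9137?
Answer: -3597414/5039 - 6*√145/5039 ≈ -713.93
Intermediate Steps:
R(w, M) = √(M² + w²)/6 (R(w, M) = √(w² + M²)/6 = √(M² + w²)/6)
N(h) = 1/(h + √(1 + h²)/6) (N(h) = 1/(h + √(1² + h²)/6) = 1/(h + √(1 + h²)/6))
H(n) = 6/(72 + √145) (H(n) = 6/(√(1 + 12²) + 6*12) = 6/(√(1 + 144) + 72) = 6/(√145 + 72) = 6/(72 + √145))
(-4055 + (H(127) - 1*(-12478))) - 9137 = (-4055 + ((432/5039 - 6*√145/5039) - 1*(-12478))) - 9137 = (-4055 + ((432/5039 - 6*√145/5039) + 12478)) - 9137 = (-4055 + (62877074/5039 - 6*√145/5039)) - 9137 = (42443929/5039 - 6*√145/5039) - 9137 = -3597414/5039 - 6*√145/5039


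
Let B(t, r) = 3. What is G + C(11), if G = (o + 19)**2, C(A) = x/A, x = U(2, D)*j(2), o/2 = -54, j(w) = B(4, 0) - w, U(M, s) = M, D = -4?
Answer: 87133/11 ≈ 7921.2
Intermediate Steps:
j(w) = 3 - w
o = -108 (o = 2*(-54) = -108)
x = 2 (x = 2*(3 - 1*2) = 2*(3 - 2) = 2*1 = 2)
C(A) = 2/A
G = 7921 (G = (-108 + 19)**2 = (-89)**2 = 7921)
G + C(11) = 7921 + 2/11 = 87133/11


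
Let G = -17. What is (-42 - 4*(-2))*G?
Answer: 578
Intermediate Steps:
(-42 - 4*(-2))*G = (-42 - 4*(-2))*(-17) = (-42 + 8)*(-17) = -34*(-17) = 578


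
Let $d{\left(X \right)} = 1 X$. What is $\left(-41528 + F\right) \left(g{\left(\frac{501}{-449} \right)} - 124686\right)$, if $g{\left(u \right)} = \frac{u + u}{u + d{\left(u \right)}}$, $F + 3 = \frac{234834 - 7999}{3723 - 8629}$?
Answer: $\frac{2312089734535}{446} \approx 5.1841 \cdot 10^{9}$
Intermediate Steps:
$F = - \frac{241553}{4906}$ ($F = -3 + \frac{234834 - 7999}{3723 - 8629} = -3 + \frac{226835}{-4906} = -3 + 226835 \left(- \frac{1}{4906}\right) = -3 - \frac{226835}{4906} = - \frac{241553}{4906} \approx -49.236$)
$d{\left(X \right)} = X$
$g{\left(u \right)} = 1$ ($g{\left(u \right)} = \frac{u + u}{u + u} = \frac{2 u}{2 u} = 2 u \frac{1}{2 u} = 1$)
$\left(-41528 + F\right) \left(g{\left(\frac{501}{-449} \right)} - 124686\right) = \left(-41528 - \frac{241553}{4906}\right) \left(1 - 124686\right) = \left(- \frac{203977921}{4906}\right) \left(-124685\right) = \frac{2312089734535}{446}$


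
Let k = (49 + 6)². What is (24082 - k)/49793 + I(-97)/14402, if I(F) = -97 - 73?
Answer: 147399052/358559393 ≈ 0.41109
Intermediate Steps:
I(F) = -170
k = 3025 (k = 55² = 3025)
(24082 - k)/49793 + I(-97)/14402 = (24082 - 1*3025)/49793 - 170/14402 = (24082 - 3025)*(1/49793) - 170*1/14402 = 21057*(1/49793) - 85/7201 = 21057/49793 - 85/7201 = 147399052/358559393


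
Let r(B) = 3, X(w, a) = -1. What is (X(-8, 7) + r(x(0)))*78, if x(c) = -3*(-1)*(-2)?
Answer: 156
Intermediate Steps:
x(c) = -6 (x(c) = 3*(-2) = -6)
(X(-8, 7) + r(x(0)))*78 = (-1 + 3)*78 = 2*78 = 156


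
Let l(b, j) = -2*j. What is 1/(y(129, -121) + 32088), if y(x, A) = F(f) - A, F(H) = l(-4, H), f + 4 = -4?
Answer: 1/32225 ≈ 3.1032e-5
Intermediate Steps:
f = -8 (f = -4 - 4 = -8)
F(H) = -2*H
y(x, A) = 16 - A (y(x, A) = -2*(-8) - A = 16 - A)
1/(y(129, -121) + 32088) = 1/((16 - 1*(-121)) + 32088) = 1/((16 + 121) + 32088) = 1/(137 + 32088) = 1/32225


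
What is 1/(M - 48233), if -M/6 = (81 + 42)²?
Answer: -1/139007 ≈ -7.1939e-6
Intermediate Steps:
M = -90774 (M = -6*(81 + 42)² = -6*123² = -6*15129 = -90774)
1/(M - 48233) = 1/(-90774 - 48233) = 1/(-139007) = -1/139007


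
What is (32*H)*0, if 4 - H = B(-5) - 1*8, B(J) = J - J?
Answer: 0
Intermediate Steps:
B(J) = 0
H = 12 (H = 4 - (0 - 1*8) = 4 - (0 - 8) = 4 - 1*(-8) = 4 + 8 = 12)
(32*H)*0 = (32*12)*0 = 384*0 = 0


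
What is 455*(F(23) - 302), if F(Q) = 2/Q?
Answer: -3159520/23 ≈ -1.3737e+5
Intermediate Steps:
F(Q) = 2/Q
455*(F(23) - 302) = 455*(2/23 - 302) = 455*(-6944/23) = -3159520/23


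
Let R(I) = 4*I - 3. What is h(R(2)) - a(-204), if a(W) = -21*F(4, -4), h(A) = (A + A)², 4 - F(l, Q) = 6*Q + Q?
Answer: 772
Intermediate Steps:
F(l, Q) = 4 - 7*Q (F(l, Q) = 4 - (6*Q + Q) = 4 - 7*Q)
R(I) = -3 + 4*I
h(A) = 4*A² (h(A) = (2*A)² = 4*A²)
a(W) = -672 (a(W) = -21*(4 - 7*(-4)) = -21*(4 + 28) = -21*32 = -672)
h(R(2)) - a(-204) = 4*(-3 + 4*2)² - 1*(-672) = 4*(-3 + 8)² + 672 = 4*5² + 672 = 4*25 + 672 = 100 + 672 = 772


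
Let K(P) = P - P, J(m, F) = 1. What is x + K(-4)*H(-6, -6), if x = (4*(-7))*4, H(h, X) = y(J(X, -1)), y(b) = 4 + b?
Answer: -112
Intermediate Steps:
K(P) = 0
H(h, X) = 5 (H(h, X) = 4 + 1 = 5)
x = -112 (x = -28*4 = -112)
x + K(-4)*H(-6, -6) = -112 + 0*5 = -112 + 0 = -112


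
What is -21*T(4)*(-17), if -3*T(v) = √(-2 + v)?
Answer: -119*√2 ≈ -168.29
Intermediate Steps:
T(v) = -√(-2 + v)/3
-21*T(4)*(-17) = -(-7)*√(-2 + 4)*(-17) = -(-7)*√2*(-17) = (7*√2)*(-17) = -119*√2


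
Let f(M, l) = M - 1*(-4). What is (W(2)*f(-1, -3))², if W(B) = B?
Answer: 36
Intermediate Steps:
f(M, l) = 4 + M (f(M, l) = M + 4 = 4 + M)
(W(2)*f(-1, -3))² = (2*(4 - 1))² = (2*3)² = 6² = 36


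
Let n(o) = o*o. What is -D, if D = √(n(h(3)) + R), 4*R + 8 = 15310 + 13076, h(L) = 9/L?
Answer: -√28414/2 ≈ -84.282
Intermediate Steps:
n(o) = o²
R = 14189/2 (R = -2 + (15310 + 13076)/4 = -2 + (¼)*28386 = -2 + 14193/2 = 14189/2 ≈ 7094.5)
D = √28414/2 (D = √((9/3)² + 14189/2) = √((9*(⅓))² + 14189/2) = √(3² + 14189/2) = √(9 + 14189/2) = √(14207/2) = √28414/2 ≈ 84.282)
-D = -√28414/2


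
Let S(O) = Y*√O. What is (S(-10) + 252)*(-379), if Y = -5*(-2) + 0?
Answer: -95508 - 3790*I*√10 ≈ -95508.0 - 11985.0*I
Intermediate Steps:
Y = 10 (Y = 10 + 0 = 10)
S(O) = 10*√O
(S(-10) + 252)*(-379) = (10*√(-10) + 252)*(-379) = (10*(I*√10) + 252)*(-379) = (10*I*√10 + 252)*(-379) = (252 + 10*I*√10)*(-379) = -95508 - 3790*I*√10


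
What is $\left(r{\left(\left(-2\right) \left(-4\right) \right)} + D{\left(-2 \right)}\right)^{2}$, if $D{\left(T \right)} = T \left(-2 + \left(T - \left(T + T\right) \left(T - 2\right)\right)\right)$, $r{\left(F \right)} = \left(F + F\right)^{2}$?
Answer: $87616$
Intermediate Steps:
$r{\left(F \right)} = 4 F^{2}$ ($r{\left(F \right)} = \left(2 F\right)^{2} = 4 F^{2}$)
$D{\left(T \right)} = T \left(-2 + T - 2 T \left(-2 + T\right)\right)$ ($D{\left(T \right)} = T \left(-2 + \left(T - 2 T \left(-2 + T\right)\right)\right) = T \left(-2 - \left(- T + 2 T \left(-2 + T\right)\right)\right) = T \left(-2 + T - 2 T \left(-2 + T\right)\right)$)
$\left(r{\left(\left(-2\right) \left(-4\right) \right)} + D{\left(-2 \right)}\right)^{2} = \left(4 \left(\left(-2\right) \left(-4\right)\right)^{2} - 2 \left(-2 - 2 \left(-2\right)^{2} + 5 \left(-2\right)\right)\right)^{2} = \left(4 \cdot 8^{2} - 2 \left(-2 - 8 - 10\right)\right)^{2} = \left(4 \cdot 64 - 2 \left(-2 - 8 - 10\right)\right)^{2} = \left(256 - -40\right)^{2} = \left(256 + 40\right)^{2} = 296^{2} = 87616$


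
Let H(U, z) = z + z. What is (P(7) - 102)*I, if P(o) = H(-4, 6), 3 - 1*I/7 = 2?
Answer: -630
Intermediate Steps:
I = 7 (I = 21 - 7*2 = 21 - 14 = 7)
H(U, z) = 2*z
P(o) = 12 (P(o) = 2*6 = 12)
(P(7) - 102)*I = (12 - 102)*7 = -90*7 = -630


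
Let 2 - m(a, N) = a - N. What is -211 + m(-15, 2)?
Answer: -192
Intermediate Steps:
m(a, N) = 2 + N - a (m(a, N) = 2 - (a - N) = 2 + (N - a) = 2 + N - a)
-211 + m(-15, 2) = -211 + (2 + 2 - 1*(-15)) = -211 + (2 + 2 + 15) = -211 + 19 = -192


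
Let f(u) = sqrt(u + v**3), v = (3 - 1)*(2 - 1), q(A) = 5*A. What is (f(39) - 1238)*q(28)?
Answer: -173320 + 140*sqrt(47) ≈ -1.7236e+5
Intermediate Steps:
v = 2 (v = 2*1 = 2)
f(u) = sqrt(8 + u) (f(u) = sqrt(u + 2**3) = sqrt(u + 8) = sqrt(8 + u))
(f(39) - 1238)*q(28) = (sqrt(8 + 39) - 1238)*(5*28) = (sqrt(47) - 1238)*140 = (-1238 + sqrt(47))*140 = -173320 + 140*sqrt(47)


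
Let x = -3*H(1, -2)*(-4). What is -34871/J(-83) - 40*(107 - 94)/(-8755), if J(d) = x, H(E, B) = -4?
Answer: 61064113/84048 ≈ 726.54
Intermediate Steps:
x = -48 (x = -3*(-4)*(-4) = 12*(-4) = -48)
J(d) = -48
-34871/J(-83) - 40*(107 - 94)/(-8755) = -34871/(-48) - 40*(107 - 94)/(-8755) = -34871*(-1/48) - 40*13*(-1/8755) = 34871/48 - 520*(-1/8755) = 34871/48 + 104/1751 = 61064113/84048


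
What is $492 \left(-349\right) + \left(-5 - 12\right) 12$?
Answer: $-171912$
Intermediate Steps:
$492 \left(-349\right) + \left(-5 - 12\right) 12 = -171708 - 204 = -171912$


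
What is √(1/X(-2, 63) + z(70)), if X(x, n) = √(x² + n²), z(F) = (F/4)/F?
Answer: √(15784729 + 15892*√3973)/7946 ≈ 0.51562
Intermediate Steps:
z(F) = ¼ (z(F) = (F*(¼))/F = (F/4)/F = ¼)
X(x, n) = √(n² + x²)
√(1/X(-2, 63) + z(70)) = √(1/(√(63² + (-2)²)) + ¼) = √(1/(√(3969 + 4)) + ¼) = √(1/(√3973) + ¼) = √(√3973/3973 + ¼) = √(¼ + √3973/3973)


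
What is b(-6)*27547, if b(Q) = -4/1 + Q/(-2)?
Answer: -27547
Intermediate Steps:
b(Q) = -4 - Q/2 (b(Q) = -4*1 + Q*(-1/2) = -4 - Q/2)
b(-6)*27547 = (-4 - 1/2*(-6))*27547 = (-4 + 3)*27547 = -1*27547 = -27547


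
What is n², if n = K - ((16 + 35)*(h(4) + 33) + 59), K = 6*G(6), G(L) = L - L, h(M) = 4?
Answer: 3786916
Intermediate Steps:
G(L) = 0
K = 0 (K = 6*0 = 0)
n = -1946 (n = 0 - ((16 + 35)*(4 + 33) + 59) = 0 - (51*37 + 59) = 0 - (1887 + 59) = 0 - 1*1946 = 0 - 1946 = -1946)
n² = (-1946)² = 3786916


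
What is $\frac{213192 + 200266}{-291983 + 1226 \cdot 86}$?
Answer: $- \frac{413458}{186547} \approx -2.2164$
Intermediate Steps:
$\frac{213192 + 200266}{-291983 + 1226 \cdot 86} = \frac{413458}{-291983 + 105436} = \frac{413458}{-186547} = 413458 \left(- \frac{1}{186547}\right) = - \frac{413458}{186547}$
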